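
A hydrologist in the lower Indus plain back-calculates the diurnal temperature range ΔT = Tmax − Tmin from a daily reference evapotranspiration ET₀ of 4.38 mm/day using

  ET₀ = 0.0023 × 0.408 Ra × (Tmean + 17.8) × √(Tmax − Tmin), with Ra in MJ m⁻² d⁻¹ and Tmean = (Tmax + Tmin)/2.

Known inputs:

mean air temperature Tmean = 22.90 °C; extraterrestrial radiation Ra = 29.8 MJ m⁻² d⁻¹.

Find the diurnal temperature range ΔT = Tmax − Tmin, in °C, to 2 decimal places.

14.81 °C

√ΔT = ET₀ / [0.0023 × 0.408 × Ra × (Tmean+17.8)] = 4.38 / (0.0023 × 12.1584 × 40.70) = 3.8484
ΔT = 3.8484² = 14.810 °C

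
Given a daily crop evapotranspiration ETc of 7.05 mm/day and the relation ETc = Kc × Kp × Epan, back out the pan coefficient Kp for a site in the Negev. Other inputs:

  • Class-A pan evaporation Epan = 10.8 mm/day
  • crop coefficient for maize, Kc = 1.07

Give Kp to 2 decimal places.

ETc = Kc × Kp × Epan  ⇒  Kp = ETc / (Kc × Epan)
Kp = 7.05 / (1.07 × 10.8) = 7.05 / 11.556 = 0.6101

0.61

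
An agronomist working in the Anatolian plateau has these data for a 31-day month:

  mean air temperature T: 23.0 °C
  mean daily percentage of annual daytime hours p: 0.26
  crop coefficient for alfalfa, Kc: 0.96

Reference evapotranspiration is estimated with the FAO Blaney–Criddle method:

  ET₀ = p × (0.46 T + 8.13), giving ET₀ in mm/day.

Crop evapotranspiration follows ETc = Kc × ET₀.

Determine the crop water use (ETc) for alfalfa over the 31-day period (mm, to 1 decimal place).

ET₀ = 0.26 × (0.46 × 23.0 + 8.13) = 0.26 × 18.710 = 4.8646 mm/d
ETc = Kc × ET₀ = 0.96 × 4.8646 = 4.6700 mm/d
Over 31 days: 4.6700 × 31 = 144.770 mm

144.8 mm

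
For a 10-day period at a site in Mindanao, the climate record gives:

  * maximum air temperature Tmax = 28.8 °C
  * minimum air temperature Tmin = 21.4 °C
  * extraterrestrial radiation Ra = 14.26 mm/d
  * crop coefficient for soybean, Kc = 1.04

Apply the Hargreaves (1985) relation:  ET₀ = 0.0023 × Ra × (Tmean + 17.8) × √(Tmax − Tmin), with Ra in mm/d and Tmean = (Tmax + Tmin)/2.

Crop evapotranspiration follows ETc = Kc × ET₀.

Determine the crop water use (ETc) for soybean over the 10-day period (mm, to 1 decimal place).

39.8 mm

Tmean = (28.8 + 21.4)/2 = 25.10 °C
ET₀ = 0.0023 × 14.26 × (25.10 + 17.8) × √7.4 = 0.0023 × 14.26 × 42.90 × 2.7203 = 3.8276 mm/d
ETc = Kc × ET₀ = 1.04 × 3.8276 = 3.9807 mm/d
Over 10 days: 3.9807 × 10 = 39.807 mm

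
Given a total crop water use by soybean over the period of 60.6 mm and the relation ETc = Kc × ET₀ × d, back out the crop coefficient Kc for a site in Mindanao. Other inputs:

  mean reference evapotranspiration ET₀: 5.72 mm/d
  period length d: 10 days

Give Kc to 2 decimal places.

ETc = Kc × ET₀ × d  ⇒  Kc = ETc / (ET₀ × d)
Kc = 60.6 / (5.72 × 10) = 60.6 / 57.20 = 1.0594

1.06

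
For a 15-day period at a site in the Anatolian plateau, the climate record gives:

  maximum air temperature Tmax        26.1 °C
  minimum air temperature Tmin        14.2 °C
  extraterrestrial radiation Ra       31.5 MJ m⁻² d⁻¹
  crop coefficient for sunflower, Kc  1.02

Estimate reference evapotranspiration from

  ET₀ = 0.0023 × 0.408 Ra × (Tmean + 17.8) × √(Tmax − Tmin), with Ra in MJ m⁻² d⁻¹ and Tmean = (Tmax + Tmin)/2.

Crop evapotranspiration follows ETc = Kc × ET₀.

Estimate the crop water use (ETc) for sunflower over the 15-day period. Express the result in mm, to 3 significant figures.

59.2 mm

Tmean = (26.1 + 14.2)/2 = 20.15 °C
0.408 Ra = 0.408 × 31.5 = 12.8520 mm/d equivalent
ET₀ = 0.0023 × 12.8520 × (20.15 + 17.8) × √11.9 = 0.0023 × 12.8520 × 37.95 × 3.4496 = 3.8697 mm/d
ETc = Kc × ET₀ = 1.02 × 3.8697 = 3.9471 mm/d
Over 15 days: 3.9471 × 15 = 59.207 mm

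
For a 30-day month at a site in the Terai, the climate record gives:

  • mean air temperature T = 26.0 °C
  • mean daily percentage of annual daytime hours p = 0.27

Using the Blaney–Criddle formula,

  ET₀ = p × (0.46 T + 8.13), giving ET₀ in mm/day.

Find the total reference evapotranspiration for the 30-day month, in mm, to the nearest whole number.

ET₀ = 0.27 × (0.46 × 26.0 + 8.13) = 0.27 × 20.090 = 5.4243 mm/d
Monthly total = 5.4243 × 30 = 162.729 mm

163 mm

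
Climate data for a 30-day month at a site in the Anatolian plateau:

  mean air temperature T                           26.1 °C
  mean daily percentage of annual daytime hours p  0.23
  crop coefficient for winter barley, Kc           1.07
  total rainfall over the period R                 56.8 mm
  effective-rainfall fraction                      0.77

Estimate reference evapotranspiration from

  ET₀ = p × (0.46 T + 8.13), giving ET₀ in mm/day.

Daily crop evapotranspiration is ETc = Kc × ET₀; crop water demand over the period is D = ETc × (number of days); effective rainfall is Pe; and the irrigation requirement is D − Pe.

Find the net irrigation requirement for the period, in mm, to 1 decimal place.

ET₀ = 0.23 × (0.46 × 26.1 + 8.13) = 0.23 × 20.136 = 4.6313 mm/d
ETc = Kc × ET₀ = 1.07 × 4.6313 = 4.9555 mm/d
Crop demand D = ETc × 30 d = 4.9555 × 30 = 148.665 mm
Pe = 0.77 × 56.8 = 43.736 mm
D − Pe = 148.665 − 43.736 = 104.929 mm

104.9 mm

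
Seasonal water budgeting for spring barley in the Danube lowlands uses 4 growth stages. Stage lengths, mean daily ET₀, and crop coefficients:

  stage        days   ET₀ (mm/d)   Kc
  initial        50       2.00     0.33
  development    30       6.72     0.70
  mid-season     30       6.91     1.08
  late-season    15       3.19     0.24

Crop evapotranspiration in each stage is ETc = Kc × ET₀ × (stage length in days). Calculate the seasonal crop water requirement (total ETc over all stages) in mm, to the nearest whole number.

409 mm

initial: 0.33 × 2.00 × 50 = 33.00 mm
development: 0.70 × 6.72 × 30 = 141.12 mm
mid-season: 1.08 × 6.91 × 30 = 223.88 mm
late-season: 0.24 × 3.19 × 15 = 11.48 mm
Seasonal total = 409.48 mm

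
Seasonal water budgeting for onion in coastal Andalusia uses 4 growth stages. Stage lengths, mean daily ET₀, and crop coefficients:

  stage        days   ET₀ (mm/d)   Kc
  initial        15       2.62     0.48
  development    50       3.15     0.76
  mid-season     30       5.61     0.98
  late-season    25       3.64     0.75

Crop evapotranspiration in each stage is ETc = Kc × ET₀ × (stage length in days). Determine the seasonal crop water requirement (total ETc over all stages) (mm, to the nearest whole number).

initial: 0.48 × 2.62 × 15 = 18.86 mm
development: 0.76 × 3.15 × 50 = 119.70 mm
mid-season: 0.98 × 5.61 × 30 = 164.93 mm
late-season: 0.75 × 3.64 × 25 = 68.25 mm
Seasonal total = 371.74 mm

372 mm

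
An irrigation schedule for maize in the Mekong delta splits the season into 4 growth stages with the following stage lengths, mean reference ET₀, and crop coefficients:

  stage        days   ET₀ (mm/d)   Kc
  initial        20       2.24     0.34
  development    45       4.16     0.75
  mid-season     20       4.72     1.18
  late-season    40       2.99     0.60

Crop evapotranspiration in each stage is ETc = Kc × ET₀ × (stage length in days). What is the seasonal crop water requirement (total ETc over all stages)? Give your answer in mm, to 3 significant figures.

339 mm

initial: 0.34 × 2.24 × 20 = 15.23 mm
development: 0.75 × 4.16 × 45 = 140.40 mm
mid-season: 1.18 × 4.72 × 20 = 111.39 mm
late-season: 0.60 × 2.99 × 40 = 71.76 mm
Seasonal total = 338.78 mm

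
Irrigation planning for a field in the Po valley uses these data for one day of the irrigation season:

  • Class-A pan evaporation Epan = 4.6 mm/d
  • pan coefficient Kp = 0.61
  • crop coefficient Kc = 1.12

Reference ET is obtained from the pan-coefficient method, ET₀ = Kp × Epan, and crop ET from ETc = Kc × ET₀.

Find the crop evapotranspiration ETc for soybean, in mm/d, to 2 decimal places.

ET₀ = 0.61 × 4.6 = 2.8060 mm/d
ETc = Kc × ET₀ = 1.12 × 2.8060 = 3.1427 mm/d

3.14 mm/d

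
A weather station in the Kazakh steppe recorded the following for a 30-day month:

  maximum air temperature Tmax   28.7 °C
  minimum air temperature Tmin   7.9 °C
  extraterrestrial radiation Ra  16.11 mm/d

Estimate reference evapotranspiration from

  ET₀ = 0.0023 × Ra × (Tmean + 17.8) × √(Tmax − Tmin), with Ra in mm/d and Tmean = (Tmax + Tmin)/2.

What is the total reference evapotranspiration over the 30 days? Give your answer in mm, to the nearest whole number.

Tmean = (28.7 + 7.9)/2 = 18.30 °C
ET₀ = 0.0023 × 16.11 × (18.30 + 17.8) × √20.8 = 0.0023 × 16.11 × 36.10 × 4.5607 = 6.1005 mm/d
Over 30 days: 6.1005 × 30 = 183.015 mm

183 mm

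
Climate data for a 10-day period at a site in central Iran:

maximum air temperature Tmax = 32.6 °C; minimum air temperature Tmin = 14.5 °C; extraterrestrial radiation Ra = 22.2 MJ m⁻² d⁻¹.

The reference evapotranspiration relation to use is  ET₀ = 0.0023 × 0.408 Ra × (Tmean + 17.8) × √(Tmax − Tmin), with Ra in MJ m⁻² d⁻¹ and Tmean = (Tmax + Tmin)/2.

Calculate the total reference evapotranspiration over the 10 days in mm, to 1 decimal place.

36.6 mm

Tmean = (32.6 + 14.5)/2 = 23.55 °C
0.408 Ra = 0.408 × 22.2 = 9.0576 mm/d equivalent
ET₀ = 0.0023 × 9.0576 × (23.55 + 17.8) × √18.1 = 0.0023 × 9.0576 × 41.35 × 4.2544 = 3.6648 mm/d
Over 10 days: 3.6648 × 10 = 36.648 mm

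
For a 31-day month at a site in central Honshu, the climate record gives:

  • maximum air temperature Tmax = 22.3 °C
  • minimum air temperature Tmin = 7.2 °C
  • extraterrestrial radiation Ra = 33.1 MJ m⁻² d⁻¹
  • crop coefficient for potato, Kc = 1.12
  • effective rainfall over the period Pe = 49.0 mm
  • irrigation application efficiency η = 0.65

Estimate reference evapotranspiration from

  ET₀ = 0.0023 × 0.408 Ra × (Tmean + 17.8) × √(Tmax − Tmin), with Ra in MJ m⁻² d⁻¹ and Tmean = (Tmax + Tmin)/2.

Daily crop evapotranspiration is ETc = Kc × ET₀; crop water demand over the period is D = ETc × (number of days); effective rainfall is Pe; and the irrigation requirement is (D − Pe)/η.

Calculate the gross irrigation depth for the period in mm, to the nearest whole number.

134 mm

Tmean = (22.3 + 7.2)/2 = 14.75 °C
0.408 Ra = 0.408 × 33.1 = 13.5048 mm/d equivalent
ET₀ = 0.0023 × 13.5048 × (14.75 + 17.8) × √15.1 = 0.0023 × 13.5048 × 32.55 × 3.8859 = 3.9288 mm/d
ETc = Kc × ET₀ = 1.12 × 3.9288 = 4.4003 mm/d
Crop demand D = ETc × 31 d = 4.4003 × 31 = 136.409 mm
D − Pe = 136.409 − 49.0 = 87.409 mm
Gross irrigation = 87.409 / 0.65 = 134.475 mm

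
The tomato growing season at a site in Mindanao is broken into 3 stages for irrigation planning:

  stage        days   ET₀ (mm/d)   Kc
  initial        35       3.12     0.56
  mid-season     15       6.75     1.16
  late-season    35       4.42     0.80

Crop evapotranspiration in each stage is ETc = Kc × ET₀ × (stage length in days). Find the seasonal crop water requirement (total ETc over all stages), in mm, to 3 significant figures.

initial: 0.56 × 3.12 × 35 = 61.15 mm
mid-season: 1.16 × 6.75 × 15 = 117.45 mm
late-season: 0.80 × 4.42 × 35 = 123.76 mm
Seasonal total = 302.36 mm

302 mm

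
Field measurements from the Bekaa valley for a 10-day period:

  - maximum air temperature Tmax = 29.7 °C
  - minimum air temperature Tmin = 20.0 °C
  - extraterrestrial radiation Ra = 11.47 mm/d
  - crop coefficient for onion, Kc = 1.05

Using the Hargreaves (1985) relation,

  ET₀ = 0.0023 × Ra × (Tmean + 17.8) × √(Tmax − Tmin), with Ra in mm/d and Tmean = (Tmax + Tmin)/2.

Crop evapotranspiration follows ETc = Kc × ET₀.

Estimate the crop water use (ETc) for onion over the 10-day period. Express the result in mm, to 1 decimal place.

36.8 mm

Tmean = (29.7 + 20.0)/2 = 24.85 °C
ET₀ = 0.0023 × 11.47 × (24.85 + 17.8) × √9.7 = 0.0023 × 11.47 × 42.65 × 3.1145 = 3.5043 mm/d
ETc = Kc × ET₀ = 1.05 × 3.5043 = 3.6795 mm/d
Over 10 days: 3.6795 × 10 = 36.795 mm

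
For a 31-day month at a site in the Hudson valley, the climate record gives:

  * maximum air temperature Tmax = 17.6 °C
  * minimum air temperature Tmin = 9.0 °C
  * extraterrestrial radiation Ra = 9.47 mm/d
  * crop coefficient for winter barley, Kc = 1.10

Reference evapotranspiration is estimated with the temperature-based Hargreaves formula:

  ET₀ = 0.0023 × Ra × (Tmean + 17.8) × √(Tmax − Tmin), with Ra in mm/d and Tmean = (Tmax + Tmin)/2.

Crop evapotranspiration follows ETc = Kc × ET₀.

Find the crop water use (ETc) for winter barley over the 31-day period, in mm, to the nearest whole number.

68 mm

Tmean = (17.6 + 9.0)/2 = 13.30 °C
ET₀ = 0.0023 × 9.47 × (13.30 + 17.8) × √8.6 = 0.0023 × 9.47 × 31.10 × 2.9326 = 1.9865 mm/d
ETc = Kc × ET₀ = 1.10 × 1.9865 = 2.1852 mm/d
Over 31 days: 2.1852 × 31 = 67.741 mm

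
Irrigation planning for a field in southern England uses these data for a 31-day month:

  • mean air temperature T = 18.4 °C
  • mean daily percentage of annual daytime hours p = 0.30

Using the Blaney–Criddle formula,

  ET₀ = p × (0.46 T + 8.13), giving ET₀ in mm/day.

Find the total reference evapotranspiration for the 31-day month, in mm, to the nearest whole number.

ET₀ = 0.30 × (0.46 × 18.4 + 8.13) = 0.30 × 16.594 = 4.9782 mm/d
Monthly total = 4.9782 × 31 = 154.324 mm

154 mm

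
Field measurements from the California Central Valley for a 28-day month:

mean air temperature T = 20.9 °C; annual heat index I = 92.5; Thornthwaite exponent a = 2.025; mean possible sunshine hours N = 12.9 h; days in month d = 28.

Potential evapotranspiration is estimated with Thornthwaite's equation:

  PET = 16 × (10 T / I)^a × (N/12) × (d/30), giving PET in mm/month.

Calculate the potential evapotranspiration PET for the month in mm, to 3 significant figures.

10T/I = 10 × 20.9 / 92.5 = 2.2595
(10T/I)^a = 2.2595^2.025 = 5.2104
Uncorrected PET = 16 × 5.2104 = 83.366 mm
Correction = (N/12)(d/30) = (12.9/12)(28/30) = 1.0033
PET = 83.366 × 1.0033 = 83.641 mm/month

83.6 mm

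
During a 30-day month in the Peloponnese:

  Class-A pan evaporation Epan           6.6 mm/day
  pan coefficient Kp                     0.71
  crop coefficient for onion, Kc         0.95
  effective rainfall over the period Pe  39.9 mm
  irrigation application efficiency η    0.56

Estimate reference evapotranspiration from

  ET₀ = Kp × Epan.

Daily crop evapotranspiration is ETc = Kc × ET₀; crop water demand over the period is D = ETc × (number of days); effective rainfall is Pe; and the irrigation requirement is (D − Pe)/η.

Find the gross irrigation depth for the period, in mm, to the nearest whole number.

167 mm

ET₀ = 0.71 × 6.6 = 4.6860 mm/d
ETc = Kc × ET₀ = 0.95 × 4.6860 = 4.4517 mm/d
Crop demand D = ETc × 30 d = 4.4517 × 30 = 133.551 mm
D − Pe = 133.551 − 39.9 = 93.651 mm
Gross irrigation = 93.651 / 0.56 = 167.234 mm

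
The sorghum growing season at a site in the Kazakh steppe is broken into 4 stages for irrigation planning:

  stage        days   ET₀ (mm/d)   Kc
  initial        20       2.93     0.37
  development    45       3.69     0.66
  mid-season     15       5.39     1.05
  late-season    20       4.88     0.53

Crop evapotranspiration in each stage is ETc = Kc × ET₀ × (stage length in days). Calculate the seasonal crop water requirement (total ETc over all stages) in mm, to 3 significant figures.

initial: 0.37 × 2.93 × 20 = 21.68 mm
development: 0.66 × 3.69 × 45 = 109.59 mm
mid-season: 1.05 × 5.39 × 15 = 84.89 mm
late-season: 0.53 × 4.88 × 20 = 51.73 mm
Seasonal total = 267.89 mm

268 mm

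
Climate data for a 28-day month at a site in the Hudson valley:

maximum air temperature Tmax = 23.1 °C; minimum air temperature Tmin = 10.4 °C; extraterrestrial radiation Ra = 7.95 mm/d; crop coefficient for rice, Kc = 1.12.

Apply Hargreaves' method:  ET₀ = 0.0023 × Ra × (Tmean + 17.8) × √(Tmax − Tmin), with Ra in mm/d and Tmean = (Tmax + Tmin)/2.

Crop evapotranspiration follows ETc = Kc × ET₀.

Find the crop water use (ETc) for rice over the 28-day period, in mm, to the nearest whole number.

71 mm

Tmean = (23.1 + 10.4)/2 = 16.75 °C
ET₀ = 0.0023 × 7.95 × (16.75 + 17.8) × √12.7 = 0.0023 × 7.95 × 34.55 × 3.5637 = 2.2514 mm/d
ETc = Kc × ET₀ = 1.12 × 2.2514 = 2.5216 mm/d
Over 28 days: 2.5216 × 28 = 70.605 mm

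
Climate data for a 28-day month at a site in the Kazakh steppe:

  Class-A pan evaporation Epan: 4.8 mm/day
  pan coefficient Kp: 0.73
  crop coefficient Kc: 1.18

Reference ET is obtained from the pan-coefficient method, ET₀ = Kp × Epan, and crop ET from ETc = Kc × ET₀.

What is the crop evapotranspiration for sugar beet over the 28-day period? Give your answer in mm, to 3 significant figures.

116 mm

ET₀ = 0.73 × 4.8 = 3.5040 mm/d
ETc = Kc × ET₀ = 1.18 × 3.5040 = 4.1347 mm/d
Over 28 days: 4.1347 × 28 = 115.772 mm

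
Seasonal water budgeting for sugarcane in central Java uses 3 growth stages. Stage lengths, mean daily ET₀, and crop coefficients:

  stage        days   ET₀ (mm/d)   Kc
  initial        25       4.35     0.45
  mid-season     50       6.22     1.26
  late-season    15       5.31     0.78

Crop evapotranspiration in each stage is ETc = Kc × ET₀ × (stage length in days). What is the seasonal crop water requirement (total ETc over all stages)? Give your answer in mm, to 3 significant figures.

503 mm

initial: 0.45 × 4.35 × 25 = 48.94 mm
mid-season: 1.26 × 6.22 × 50 = 391.86 mm
late-season: 0.78 × 5.31 × 15 = 62.13 mm
Seasonal total = 502.93 mm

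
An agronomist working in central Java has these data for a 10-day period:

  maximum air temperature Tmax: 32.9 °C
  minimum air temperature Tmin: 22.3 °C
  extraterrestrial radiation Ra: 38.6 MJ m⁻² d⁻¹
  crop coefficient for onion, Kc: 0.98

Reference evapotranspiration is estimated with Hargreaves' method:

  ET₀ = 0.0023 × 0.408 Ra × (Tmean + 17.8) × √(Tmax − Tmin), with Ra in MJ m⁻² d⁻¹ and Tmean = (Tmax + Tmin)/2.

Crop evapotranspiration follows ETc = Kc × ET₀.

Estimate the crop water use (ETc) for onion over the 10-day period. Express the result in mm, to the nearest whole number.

52 mm

Tmean = (32.9 + 22.3)/2 = 27.60 °C
0.408 Ra = 0.408 × 38.6 = 15.7488 mm/d equivalent
ET₀ = 0.0023 × 15.7488 × (27.60 + 17.8) × √10.6 = 0.0023 × 15.7488 × 45.40 × 3.2558 = 5.3541 mm/d
ETc = Kc × ET₀ = 0.98 × 5.3541 = 5.2470 mm/d
Over 10 days: 5.2470 × 10 = 52.470 mm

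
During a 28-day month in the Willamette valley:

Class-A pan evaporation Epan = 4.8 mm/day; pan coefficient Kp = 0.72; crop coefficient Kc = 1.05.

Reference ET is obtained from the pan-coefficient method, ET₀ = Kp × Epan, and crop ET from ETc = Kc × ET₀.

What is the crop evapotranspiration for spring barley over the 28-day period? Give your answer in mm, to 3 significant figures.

ET₀ = 0.72 × 4.8 = 3.4560 mm/d
ETc = Kc × ET₀ = 1.05 × 3.4560 = 3.6288 mm/d
Over 28 days: 3.6288 × 28 = 101.606 mm

102 mm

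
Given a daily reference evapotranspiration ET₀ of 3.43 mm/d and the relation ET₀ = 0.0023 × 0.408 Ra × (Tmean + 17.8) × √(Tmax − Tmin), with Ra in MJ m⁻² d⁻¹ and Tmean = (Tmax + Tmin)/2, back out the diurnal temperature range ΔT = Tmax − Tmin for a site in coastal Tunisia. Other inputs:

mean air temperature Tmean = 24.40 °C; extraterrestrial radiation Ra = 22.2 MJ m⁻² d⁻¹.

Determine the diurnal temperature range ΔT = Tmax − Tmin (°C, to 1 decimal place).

15.2 °C

√ΔT = ET₀ / [0.0023 × 0.408 × Ra × (Tmean+17.8)] = 3.43 / (0.0023 × 9.0576 × 42.20) = 3.9016
ΔT = 3.9016² = 15.222 °C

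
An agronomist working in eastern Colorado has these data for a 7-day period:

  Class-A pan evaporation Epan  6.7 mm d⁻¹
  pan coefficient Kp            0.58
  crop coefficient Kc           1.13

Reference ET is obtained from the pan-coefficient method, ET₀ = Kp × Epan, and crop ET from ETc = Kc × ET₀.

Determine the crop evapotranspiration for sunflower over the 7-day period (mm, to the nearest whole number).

31 mm

ET₀ = 0.58 × 6.7 = 3.8860 mm/d
ETc = Kc × ET₀ = 1.13 × 3.8860 = 4.3912 mm/d
Over 7 days: 4.3912 × 7 = 30.738 mm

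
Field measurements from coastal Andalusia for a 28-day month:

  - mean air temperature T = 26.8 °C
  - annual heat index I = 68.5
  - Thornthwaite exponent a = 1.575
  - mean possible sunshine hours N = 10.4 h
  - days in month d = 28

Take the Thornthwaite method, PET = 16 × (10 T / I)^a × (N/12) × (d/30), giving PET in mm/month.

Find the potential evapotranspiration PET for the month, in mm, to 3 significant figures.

111 mm

10T/I = 10 × 26.8 / 68.5 = 3.9124
(10T/I)^a = 3.9124^1.575 = 8.5723
Uncorrected PET = 16 × 8.5723 = 137.157 mm
Correction = (N/12)(d/30) = (10.4/12)(28/30) = 0.8089
PET = 137.157 × 0.8089 = 110.946 mm/month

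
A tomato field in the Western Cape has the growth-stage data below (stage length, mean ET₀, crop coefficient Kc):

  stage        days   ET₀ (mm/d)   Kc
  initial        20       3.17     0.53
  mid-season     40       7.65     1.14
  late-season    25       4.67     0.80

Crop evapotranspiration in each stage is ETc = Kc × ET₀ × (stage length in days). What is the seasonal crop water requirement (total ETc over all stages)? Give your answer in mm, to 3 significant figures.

476 mm

initial: 0.53 × 3.17 × 20 = 33.60 mm
mid-season: 1.14 × 7.65 × 40 = 348.84 mm
late-season: 0.80 × 4.67 × 25 = 93.40 mm
Seasonal total = 475.84 mm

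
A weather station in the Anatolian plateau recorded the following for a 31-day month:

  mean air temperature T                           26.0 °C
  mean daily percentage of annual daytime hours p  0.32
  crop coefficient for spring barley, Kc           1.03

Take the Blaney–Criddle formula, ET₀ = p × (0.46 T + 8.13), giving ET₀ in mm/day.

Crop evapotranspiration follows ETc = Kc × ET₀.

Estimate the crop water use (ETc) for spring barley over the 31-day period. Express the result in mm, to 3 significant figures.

ET₀ = 0.32 × (0.46 × 26.0 + 8.13) = 0.32 × 20.090 = 6.4288 mm/d
ETc = Kc × ET₀ = 1.03 × 6.4288 = 6.6217 mm/d
Over 31 days: 6.6217 × 31 = 205.273 mm

205 mm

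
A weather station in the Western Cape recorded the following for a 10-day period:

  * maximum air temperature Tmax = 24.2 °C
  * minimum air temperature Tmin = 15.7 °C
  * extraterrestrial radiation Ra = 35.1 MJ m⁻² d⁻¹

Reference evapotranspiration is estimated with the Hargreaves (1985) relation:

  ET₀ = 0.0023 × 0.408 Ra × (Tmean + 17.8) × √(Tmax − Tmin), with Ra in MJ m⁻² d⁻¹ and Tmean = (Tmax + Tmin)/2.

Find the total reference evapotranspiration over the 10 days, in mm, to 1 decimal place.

36.3 mm

Tmean = (24.2 + 15.7)/2 = 19.95 °C
0.408 Ra = 0.408 × 35.1 = 14.3208 mm/d equivalent
ET₀ = 0.0023 × 14.3208 × (19.95 + 17.8) × √8.5 = 0.0023 × 14.3208 × 37.75 × 2.9155 = 3.6251 mm/d
Over 10 days: 3.6251 × 10 = 36.251 mm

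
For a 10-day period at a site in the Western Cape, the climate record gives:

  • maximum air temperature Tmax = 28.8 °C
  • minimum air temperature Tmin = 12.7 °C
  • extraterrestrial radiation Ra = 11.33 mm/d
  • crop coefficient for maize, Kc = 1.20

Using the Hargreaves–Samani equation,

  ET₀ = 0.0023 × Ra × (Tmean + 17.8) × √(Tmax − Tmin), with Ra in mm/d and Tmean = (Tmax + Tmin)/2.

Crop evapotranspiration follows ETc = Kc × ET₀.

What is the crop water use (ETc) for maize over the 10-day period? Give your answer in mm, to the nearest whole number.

Tmean = (28.8 + 12.7)/2 = 20.75 °C
ET₀ = 0.0023 × 11.33 × (20.75 + 17.8) × √16.1 = 0.0023 × 11.33 × 38.55 × 4.0125 = 4.0309 mm/d
ETc = Kc × ET₀ = 1.20 × 4.0309 = 4.8371 mm/d
Over 10 days: 4.8371 × 10 = 48.371 mm

48 mm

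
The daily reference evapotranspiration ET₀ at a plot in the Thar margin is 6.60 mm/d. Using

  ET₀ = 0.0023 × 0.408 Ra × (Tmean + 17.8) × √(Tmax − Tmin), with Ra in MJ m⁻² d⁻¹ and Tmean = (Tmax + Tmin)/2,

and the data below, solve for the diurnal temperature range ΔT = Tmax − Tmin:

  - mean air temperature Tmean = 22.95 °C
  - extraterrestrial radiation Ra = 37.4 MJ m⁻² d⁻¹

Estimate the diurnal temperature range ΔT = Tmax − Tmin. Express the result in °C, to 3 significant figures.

√ΔT = ET₀ / [0.0023 × 0.408 × Ra × (Tmean+17.8)] = 6.60 / (0.0023 × 15.2592 × 40.75) = 4.6148
ΔT = 4.6148² = 21.296 °C

21.3 °C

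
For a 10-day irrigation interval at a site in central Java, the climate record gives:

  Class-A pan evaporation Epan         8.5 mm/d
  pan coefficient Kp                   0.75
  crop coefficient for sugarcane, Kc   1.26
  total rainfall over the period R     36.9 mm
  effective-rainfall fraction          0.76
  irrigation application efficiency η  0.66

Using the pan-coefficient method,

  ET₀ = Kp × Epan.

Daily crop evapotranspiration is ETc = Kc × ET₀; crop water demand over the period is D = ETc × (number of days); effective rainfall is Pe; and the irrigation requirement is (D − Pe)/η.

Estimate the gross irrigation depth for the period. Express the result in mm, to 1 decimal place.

79.2 mm

ET₀ = 0.75 × 8.5 = 6.3750 mm/d
ETc = Kc × ET₀ = 1.26 × 6.3750 = 8.0325 mm/d
Crop demand D = ETc × 10 d = 8.0325 × 10 = 80.325 mm
Pe = 0.76 × 36.9 = 28.044 mm
D − Pe = 80.325 − 28.044 = 52.281 mm
Gross irrigation = 52.281 / 0.66 = 79.214 mm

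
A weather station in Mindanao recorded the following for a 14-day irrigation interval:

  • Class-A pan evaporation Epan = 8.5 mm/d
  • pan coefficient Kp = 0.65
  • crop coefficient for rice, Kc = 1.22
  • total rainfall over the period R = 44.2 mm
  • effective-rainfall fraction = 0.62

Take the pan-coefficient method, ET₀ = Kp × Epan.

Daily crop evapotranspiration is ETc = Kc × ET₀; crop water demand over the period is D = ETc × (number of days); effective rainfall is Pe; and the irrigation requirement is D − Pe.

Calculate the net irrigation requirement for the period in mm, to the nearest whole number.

67 mm

ET₀ = 0.65 × 8.5 = 5.5250 mm/d
ETc = Kc × ET₀ = 1.22 × 5.5250 = 6.7405 mm/d
Crop demand D = ETc × 14 d = 6.7405 × 14 = 94.367 mm
Pe = 0.62 × 44.2 = 27.404 mm
D − Pe = 94.367 − 27.404 = 66.963 mm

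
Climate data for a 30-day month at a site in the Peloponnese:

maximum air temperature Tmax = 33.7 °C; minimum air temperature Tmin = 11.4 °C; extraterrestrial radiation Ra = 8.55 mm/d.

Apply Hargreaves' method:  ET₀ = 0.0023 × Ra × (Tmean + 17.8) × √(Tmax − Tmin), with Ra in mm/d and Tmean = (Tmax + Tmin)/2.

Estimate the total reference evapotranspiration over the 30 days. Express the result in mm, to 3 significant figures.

112 mm

Tmean = (33.7 + 11.4)/2 = 22.55 °C
ET₀ = 0.0023 × 8.55 × (22.55 + 17.8) × √22.3 = 0.0023 × 8.55 × 40.35 × 4.7223 = 3.7471 mm/d
Over 30 days: 3.7471 × 30 = 112.413 mm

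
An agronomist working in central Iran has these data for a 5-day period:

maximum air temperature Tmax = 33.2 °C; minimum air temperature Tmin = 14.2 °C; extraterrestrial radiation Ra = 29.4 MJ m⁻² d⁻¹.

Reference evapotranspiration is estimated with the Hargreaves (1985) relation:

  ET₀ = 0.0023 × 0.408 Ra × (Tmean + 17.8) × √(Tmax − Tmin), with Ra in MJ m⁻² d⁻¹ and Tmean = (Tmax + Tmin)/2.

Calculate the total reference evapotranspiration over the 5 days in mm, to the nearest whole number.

Tmean = (33.2 + 14.2)/2 = 23.70 °C
0.408 Ra = 0.408 × 29.4 = 11.9952 mm/d equivalent
ET₀ = 0.0023 × 11.9952 × (23.70 + 17.8) × √19.0 = 0.0023 × 11.9952 × 41.50 × 4.3589 = 4.9907 mm/d
Over 5 days: 4.9907 × 5 = 24.954 mm

25 mm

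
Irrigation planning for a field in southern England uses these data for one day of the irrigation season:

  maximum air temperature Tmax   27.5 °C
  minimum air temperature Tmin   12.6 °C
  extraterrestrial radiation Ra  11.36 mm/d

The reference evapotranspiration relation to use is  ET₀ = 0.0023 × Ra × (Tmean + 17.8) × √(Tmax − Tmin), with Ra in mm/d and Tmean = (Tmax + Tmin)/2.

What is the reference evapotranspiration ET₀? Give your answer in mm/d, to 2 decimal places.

3.82 mm/d

Tmean = (27.5 + 12.6)/2 = 20.05 °C
ET₀ = 0.0023 × 11.36 × (20.05 + 17.8) × √14.9 = 0.0023 × 11.36 × 37.85 × 3.8601 = 3.8174 mm/d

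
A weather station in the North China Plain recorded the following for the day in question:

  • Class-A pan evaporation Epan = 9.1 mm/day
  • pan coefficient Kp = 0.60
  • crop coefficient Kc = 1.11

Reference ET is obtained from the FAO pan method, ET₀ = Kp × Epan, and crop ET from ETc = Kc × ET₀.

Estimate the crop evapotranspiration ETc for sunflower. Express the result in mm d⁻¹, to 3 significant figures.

ET₀ = 0.60 × 9.1 = 5.4600 mm/d
ETc = Kc × ET₀ = 1.11 × 5.4600 = 6.0606 mm/d

6.06 mm d⁻¹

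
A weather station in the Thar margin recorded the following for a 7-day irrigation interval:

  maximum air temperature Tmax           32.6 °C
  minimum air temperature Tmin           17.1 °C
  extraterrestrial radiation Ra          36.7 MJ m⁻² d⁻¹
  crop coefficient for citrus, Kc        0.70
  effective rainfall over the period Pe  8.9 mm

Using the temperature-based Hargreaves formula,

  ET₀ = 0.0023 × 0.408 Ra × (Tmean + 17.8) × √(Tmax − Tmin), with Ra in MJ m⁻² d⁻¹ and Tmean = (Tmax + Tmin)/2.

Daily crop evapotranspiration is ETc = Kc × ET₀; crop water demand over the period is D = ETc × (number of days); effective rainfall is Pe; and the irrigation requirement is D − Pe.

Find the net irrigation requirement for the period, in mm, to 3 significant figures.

Tmean = (32.6 + 17.1)/2 = 24.85 °C
0.408 Ra = 0.408 × 36.7 = 14.9736 mm/d equivalent
ET₀ = 0.0023 × 14.9736 × (24.85 + 17.8) × √15.5 = 0.0023 × 14.9736 × 42.65 × 3.9370 = 5.7828 mm/d
ETc = Kc × ET₀ = 0.70 × 5.7828 = 4.0480 mm/d
Crop demand D = ETc × 7 d = 4.0480 × 7 = 28.336 mm
D − Pe = 28.336 − 8.9 = 19.436 mm

19.4 mm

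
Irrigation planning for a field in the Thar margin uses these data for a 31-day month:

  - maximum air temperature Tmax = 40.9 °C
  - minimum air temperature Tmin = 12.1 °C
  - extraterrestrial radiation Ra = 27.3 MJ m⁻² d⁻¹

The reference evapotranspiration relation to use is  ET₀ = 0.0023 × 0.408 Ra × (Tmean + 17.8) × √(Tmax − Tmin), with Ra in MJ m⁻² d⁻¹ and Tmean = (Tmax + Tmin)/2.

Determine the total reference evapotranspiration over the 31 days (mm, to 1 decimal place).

Tmean = (40.9 + 12.1)/2 = 26.50 °C
0.408 Ra = 0.408 × 27.3 = 11.1384 mm/d equivalent
ET₀ = 0.0023 × 11.1384 × (26.50 + 17.8) × √28.8 = 0.0023 × 11.1384 × 44.30 × 5.3666 = 6.0905 mm/d
Over 31 days: 6.0905 × 31 = 188.806 mm

188.8 mm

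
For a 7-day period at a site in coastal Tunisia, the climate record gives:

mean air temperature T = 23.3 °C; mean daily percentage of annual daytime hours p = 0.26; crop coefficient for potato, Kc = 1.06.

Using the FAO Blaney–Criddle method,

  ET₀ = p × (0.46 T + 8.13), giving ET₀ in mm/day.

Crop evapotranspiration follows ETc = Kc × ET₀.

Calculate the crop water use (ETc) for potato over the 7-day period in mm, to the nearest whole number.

ET₀ = 0.26 × (0.46 × 23.3 + 8.13) = 0.26 × 18.848 = 4.9005 mm/d
ETc = Kc × ET₀ = 1.06 × 4.9005 = 5.1945 mm/d
Over 7 days: 5.1945 × 7 = 36.362 mm

36 mm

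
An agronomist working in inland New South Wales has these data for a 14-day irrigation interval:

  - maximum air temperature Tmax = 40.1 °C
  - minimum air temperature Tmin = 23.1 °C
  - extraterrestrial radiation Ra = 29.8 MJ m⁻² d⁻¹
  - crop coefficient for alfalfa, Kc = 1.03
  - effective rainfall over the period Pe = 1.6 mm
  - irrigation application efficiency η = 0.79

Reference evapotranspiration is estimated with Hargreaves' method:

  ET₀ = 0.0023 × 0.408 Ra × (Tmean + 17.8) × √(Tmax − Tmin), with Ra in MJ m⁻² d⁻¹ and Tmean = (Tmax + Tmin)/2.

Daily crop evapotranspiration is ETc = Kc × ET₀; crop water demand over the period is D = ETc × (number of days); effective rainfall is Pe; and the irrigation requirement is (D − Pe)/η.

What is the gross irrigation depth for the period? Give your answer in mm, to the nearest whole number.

102 mm

Tmean = (40.1 + 23.1)/2 = 31.60 °C
0.408 Ra = 0.408 × 29.8 = 12.1584 mm/d equivalent
ET₀ = 0.0023 × 12.1584 × (31.60 + 17.8) × √17.0 = 0.0023 × 12.1584 × 49.40 × 4.1231 = 5.6958 mm/d
ETc = Kc × ET₀ = 1.03 × 5.6958 = 5.8667 mm/d
Crop demand D = ETc × 14 d = 5.8667 × 14 = 82.134 mm
D − Pe = 82.134 − 1.6 = 80.534 mm
Gross irrigation = 80.534 / 0.79 = 101.942 mm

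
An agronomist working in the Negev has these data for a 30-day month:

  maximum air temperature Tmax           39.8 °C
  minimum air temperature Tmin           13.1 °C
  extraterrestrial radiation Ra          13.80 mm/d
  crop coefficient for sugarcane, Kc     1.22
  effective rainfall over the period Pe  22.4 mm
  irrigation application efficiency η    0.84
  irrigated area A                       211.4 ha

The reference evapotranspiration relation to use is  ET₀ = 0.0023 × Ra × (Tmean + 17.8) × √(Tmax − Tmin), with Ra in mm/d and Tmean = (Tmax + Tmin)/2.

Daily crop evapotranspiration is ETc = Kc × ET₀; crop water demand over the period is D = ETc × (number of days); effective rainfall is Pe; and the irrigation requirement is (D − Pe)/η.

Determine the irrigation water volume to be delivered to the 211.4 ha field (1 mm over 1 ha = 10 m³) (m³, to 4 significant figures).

612100 m³

Tmean = (39.8 + 13.1)/2 = 26.45 °C
ET₀ = 0.0023 × 13.80 × (26.45 + 17.8) × √26.7 = 0.0023 × 13.80 × 44.25 × 5.1672 = 7.2573 mm/d
ETc = Kc × ET₀ = 1.22 × 7.2573 = 8.8539 mm/d
Crop demand D = ETc × 30 d = 8.8539 × 30 = 265.617 mm
D − Pe = 265.617 − 22.4 = 243.217 mm
Gross irrigation = 243.217 / 0.84 = 289.544 mm
Volume = 289.544 mm × 211.4 ha × 10 = 612096.0 m³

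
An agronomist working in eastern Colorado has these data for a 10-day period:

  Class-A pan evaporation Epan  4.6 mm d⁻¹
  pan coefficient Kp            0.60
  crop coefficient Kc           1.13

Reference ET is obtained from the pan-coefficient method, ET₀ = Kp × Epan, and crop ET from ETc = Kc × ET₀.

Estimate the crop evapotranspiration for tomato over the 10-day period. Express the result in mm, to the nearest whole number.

ET₀ = 0.60 × 4.6 = 2.7600 mm/d
ETc = Kc × ET₀ = 1.13 × 2.7600 = 3.1188 mm/d
Over 10 days: 3.1188 × 10 = 31.188 mm

31 mm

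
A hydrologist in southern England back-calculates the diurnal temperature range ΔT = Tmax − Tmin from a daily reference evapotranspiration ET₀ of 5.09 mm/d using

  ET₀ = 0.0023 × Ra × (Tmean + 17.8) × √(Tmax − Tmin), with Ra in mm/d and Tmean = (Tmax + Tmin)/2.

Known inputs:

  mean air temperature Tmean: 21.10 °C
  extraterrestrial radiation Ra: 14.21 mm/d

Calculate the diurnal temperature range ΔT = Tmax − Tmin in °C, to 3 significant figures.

√ΔT = ET₀ / [0.0023 × Ra × (Tmean+17.8)] = 5.09 / (0.0023 × 14.21 × 38.90) = 4.0036
ΔT = 4.0036² = 16.029 °C

16.0 °C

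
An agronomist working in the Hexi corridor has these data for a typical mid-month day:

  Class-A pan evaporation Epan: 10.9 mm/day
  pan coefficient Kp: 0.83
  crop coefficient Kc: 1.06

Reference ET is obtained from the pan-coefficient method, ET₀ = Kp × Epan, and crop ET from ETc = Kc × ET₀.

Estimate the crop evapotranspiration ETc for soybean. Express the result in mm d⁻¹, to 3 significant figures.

ET₀ = 0.83 × 10.9 = 9.0470 mm/d
ETc = Kc × ET₀ = 1.06 × 9.0470 = 9.5898 mm/d

9.59 mm d⁻¹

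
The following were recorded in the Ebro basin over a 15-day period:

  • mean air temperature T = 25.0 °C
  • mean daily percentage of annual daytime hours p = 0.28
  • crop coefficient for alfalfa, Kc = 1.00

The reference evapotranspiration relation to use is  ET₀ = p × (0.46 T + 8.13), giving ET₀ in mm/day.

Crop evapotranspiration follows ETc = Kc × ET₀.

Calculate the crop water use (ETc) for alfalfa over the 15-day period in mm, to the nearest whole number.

ET₀ = 0.28 × (0.46 × 25.0 + 8.13) = 0.28 × 19.630 = 5.4964 mm/d
ETc = Kc × ET₀ = 1.00 × 5.4964 = 5.4964 mm/d
Over 15 days: 5.4964 × 15 = 82.446 mm

82 mm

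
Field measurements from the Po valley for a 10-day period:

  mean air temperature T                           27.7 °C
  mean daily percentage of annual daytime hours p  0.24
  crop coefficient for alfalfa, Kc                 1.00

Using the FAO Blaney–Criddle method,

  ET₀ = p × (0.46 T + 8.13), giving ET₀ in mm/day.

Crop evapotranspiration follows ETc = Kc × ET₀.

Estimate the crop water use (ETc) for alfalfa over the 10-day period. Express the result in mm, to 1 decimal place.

ET₀ = 0.24 × (0.46 × 27.7 + 8.13) = 0.24 × 20.872 = 5.0093 mm/d
ETc = Kc × ET₀ = 1.00 × 5.0093 = 5.0093 mm/d
Over 10 days: 5.0093 × 10 = 50.093 mm

50.1 mm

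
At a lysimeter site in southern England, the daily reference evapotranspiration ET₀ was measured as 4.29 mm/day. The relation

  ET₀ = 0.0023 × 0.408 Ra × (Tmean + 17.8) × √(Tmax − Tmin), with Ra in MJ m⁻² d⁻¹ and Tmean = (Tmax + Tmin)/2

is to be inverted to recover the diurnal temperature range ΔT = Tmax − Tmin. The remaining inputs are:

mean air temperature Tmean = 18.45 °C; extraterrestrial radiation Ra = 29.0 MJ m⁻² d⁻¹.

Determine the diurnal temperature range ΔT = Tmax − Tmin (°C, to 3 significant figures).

√ΔT = ET₀ / [0.0023 × 0.408 × Ra × (Tmean+17.8)] = 4.29 / (0.0023 × 11.8320 × 36.25) = 4.3487
ΔT = 4.3487² = 18.911 °C

18.9 °C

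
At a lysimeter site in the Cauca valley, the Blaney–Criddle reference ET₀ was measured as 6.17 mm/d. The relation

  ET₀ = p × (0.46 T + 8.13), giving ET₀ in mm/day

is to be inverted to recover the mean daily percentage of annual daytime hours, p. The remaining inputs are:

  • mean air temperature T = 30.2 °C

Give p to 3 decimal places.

0.280

p = ET₀ / (0.46 T + 8.13) = 6.17 / (0.46 × 30.2 + 8.13) = 6.17 / 22.022 = 0.2802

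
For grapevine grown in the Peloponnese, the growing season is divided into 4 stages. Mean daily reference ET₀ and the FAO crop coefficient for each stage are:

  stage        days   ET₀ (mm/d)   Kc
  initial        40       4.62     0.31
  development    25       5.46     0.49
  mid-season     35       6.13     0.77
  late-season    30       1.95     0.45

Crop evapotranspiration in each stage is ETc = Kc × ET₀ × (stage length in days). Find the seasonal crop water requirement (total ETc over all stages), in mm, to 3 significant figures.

initial: 0.31 × 4.62 × 40 = 57.29 mm
development: 0.49 × 5.46 × 25 = 66.89 mm
mid-season: 0.77 × 6.13 × 35 = 165.20 mm
late-season: 0.45 × 1.95 × 30 = 26.33 mm
Seasonal total = 315.71 mm

316 mm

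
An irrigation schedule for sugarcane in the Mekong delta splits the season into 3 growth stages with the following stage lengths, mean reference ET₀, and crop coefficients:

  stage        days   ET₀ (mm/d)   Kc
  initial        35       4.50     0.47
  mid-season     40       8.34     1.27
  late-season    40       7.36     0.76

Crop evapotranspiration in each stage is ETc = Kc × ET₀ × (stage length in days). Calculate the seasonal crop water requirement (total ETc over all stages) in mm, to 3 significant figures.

721 mm

initial: 0.47 × 4.50 × 35 = 74.03 mm
mid-season: 1.27 × 8.34 × 40 = 423.67 mm
late-season: 0.76 × 7.36 × 40 = 223.74 mm
Seasonal total = 721.44 mm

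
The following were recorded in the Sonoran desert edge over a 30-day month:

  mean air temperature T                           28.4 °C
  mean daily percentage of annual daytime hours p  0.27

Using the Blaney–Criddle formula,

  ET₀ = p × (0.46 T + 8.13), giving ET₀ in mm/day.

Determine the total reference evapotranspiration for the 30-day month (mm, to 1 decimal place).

ET₀ = 0.27 × (0.46 × 28.4 + 8.13) = 0.27 × 21.194 = 5.7224 mm/d
Monthly total = 5.7224 × 30 = 171.672 mm

171.7 mm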